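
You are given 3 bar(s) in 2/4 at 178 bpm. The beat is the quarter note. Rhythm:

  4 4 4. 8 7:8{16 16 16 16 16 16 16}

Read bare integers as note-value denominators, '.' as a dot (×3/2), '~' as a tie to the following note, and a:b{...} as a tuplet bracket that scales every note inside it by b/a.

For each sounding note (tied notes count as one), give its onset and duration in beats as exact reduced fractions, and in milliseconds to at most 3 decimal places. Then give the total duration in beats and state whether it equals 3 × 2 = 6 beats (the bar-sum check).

1) 0.0ms=0b +337.079ms=1b
2) 337.079ms=1b +337.079ms=1b
3) 674.157ms=2b +505.618ms=3/2b
4) 1179.775ms=7/2b +168.539ms=1/2b
5) 1348.315ms=4b +96.308ms=2/7b
6) 1444.623ms=30/7b +96.308ms=2/7b
7) 1540.931ms=32/7b +96.308ms=2/7b
8) 1637.239ms=34/7b +96.308ms=2/7b
9) 1733.547ms=36/7b +96.308ms=2/7b
10) 1829.856ms=38/7b +96.308ms=2/7b
11) 1926.164ms=40/7b +96.308ms=2/7b
Σ=6b of 6 (178bpm 2/4) — PASS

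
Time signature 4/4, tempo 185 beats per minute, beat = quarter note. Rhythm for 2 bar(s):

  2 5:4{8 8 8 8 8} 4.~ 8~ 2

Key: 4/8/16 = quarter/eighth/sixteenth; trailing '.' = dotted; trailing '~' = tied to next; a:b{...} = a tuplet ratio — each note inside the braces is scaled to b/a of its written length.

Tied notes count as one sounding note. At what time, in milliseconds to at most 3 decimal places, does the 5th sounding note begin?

note 5 onset = 16/5b = 1037.838ms

1. 0.0ms @ 0 + 648.649ms (2)
2. 648.649ms @ 2 + 129.73ms (2/5)
3. 778.378ms @ 12/5 + 129.73ms (2/5)
4. 908.108ms @ 14/5 + 129.73ms (2/5)
5. 1037.838ms @ 16/5 + 129.73ms (2/5)
6. 1167.568ms @ 18/5 + 129.73ms (2/5)
7. 1297.297ms @ 4 + 1297.297ms (4)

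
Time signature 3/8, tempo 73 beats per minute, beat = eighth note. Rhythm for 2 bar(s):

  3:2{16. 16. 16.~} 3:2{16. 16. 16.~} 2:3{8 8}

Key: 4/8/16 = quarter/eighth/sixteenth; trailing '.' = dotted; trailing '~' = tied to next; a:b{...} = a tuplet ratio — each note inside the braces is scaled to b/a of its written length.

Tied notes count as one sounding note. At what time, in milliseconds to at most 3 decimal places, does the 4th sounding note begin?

1. 0.0ms @ 0 + 410.959ms (1/2)
2. 410.959ms @ 1/2 + 410.959ms (1/2)
3. 821.918ms @ 1 + 821.918ms (1)
4. 1643.836ms @ 2 + 410.959ms (1/2)
5. 2054.795ms @ 5/2 + 1643.836ms (2)
6. 3698.63ms @ 9/2 + 1232.877ms (3/2)

note 4 onset = 2b = 1643.836ms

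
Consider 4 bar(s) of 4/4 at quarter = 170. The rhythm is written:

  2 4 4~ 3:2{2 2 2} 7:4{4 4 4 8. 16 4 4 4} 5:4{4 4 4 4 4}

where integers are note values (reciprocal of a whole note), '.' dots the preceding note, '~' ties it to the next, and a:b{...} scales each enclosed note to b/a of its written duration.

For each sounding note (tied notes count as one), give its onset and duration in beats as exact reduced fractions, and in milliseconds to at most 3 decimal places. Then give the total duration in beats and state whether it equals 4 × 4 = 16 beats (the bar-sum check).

1) 0.0ms=0b +705.882ms=2b
2) 705.882ms=2b +352.941ms=1b
3) 1058.824ms=3b +823.529ms=7/3b
4) 1882.353ms=16/3b +470.588ms=4/3b
5) 2352.941ms=20/3b +470.588ms=4/3b
6) 2823.529ms=8b +201.681ms=4/7b
7) 3025.21ms=60/7b +201.681ms=4/7b
8) 3226.891ms=64/7b +201.681ms=4/7b
9) 3428.571ms=68/7b +151.261ms=3/7b
10) 3579.832ms=71/7b +50.42ms=1/7b
11) 3630.252ms=72/7b +201.681ms=4/7b
12) 3831.933ms=76/7b +201.681ms=4/7b
13) 4033.613ms=80/7b +201.681ms=4/7b
14) 4235.294ms=12b +282.353ms=4/5b
15) 4517.647ms=64/5b +282.353ms=4/5b
16) 4800.0ms=68/5b +282.353ms=4/5b
17) 5082.353ms=72/5b +282.353ms=4/5b
18) 5364.706ms=76/5b +282.353ms=4/5b
Σ=16b of 16 (170bpm 4/4) — PASS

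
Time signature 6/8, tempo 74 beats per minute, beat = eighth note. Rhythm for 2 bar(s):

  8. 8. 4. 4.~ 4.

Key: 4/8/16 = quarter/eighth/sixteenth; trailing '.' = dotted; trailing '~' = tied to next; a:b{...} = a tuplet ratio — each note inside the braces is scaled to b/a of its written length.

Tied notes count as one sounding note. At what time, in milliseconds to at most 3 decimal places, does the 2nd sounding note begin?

note 2 onset = 3/2b = 1216.216ms

1. 0.0ms @ 0 + 1216.216ms (3/2)
2. 1216.216ms @ 3/2 + 1216.216ms (3/2)
3. 2432.432ms @ 3 + 2432.432ms (3)
4. 4864.865ms @ 6 + 4864.865ms (6)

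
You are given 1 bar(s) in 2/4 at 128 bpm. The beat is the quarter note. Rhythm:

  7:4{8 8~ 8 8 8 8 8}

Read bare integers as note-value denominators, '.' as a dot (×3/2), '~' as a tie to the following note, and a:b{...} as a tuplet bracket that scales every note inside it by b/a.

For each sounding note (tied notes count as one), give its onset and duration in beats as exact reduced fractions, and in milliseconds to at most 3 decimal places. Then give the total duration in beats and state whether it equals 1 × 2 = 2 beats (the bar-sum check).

1) 0.0ms=0b +133.929ms=2/7b
2) 133.929ms=2/7b +267.857ms=4/7b
3) 401.786ms=6/7b +133.929ms=2/7b
4) 535.714ms=8/7b +133.929ms=2/7b
5) 669.643ms=10/7b +133.929ms=2/7b
6) 803.571ms=12/7b +133.929ms=2/7b
Σ=2b of 2 (128bpm 2/4) — PASS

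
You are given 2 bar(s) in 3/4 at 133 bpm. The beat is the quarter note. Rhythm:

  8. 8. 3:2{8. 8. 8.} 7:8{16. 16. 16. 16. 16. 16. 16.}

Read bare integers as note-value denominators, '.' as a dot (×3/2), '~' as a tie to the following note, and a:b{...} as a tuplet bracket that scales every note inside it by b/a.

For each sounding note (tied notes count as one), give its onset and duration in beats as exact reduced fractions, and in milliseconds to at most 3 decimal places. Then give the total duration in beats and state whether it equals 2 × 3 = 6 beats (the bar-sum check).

1) 0.0ms=0b +338.346ms=3/4b
2) 338.346ms=3/4b +338.346ms=3/4b
3) 676.692ms=3/2b +225.564ms=1/2b
4) 902.256ms=2b +225.564ms=1/2b
5) 1127.82ms=5/2b +225.564ms=1/2b
6) 1353.383ms=3b +193.34ms=3/7b
7) 1546.724ms=24/7b +193.34ms=3/7b
8) 1740.064ms=27/7b +193.34ms=3/7b
9) 1933.405ms=30/7b +193.34ms=3/7b
10) 2126.745ms=33/7b +193.34ms=3/7b
11) 2320.086ms=36/7b +193.34ms=3/7b
12) 2513.426ms=39/7b +193.34ms=3/7b
Σ=6b of 6 (133bpm 3/4) — PASS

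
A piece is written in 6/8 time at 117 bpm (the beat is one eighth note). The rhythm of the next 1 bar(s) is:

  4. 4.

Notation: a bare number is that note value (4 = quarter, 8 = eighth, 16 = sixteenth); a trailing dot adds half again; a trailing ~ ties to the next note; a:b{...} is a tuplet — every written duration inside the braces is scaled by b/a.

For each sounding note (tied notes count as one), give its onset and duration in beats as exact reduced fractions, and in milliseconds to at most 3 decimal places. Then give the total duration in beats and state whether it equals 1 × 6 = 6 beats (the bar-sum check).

1) 0.0ms=0b +1538.462ms=3b
2) 1538.462ms=3b +1538.462ms=3b
Σ=6b of 6 (117bpm 6/8) — PASS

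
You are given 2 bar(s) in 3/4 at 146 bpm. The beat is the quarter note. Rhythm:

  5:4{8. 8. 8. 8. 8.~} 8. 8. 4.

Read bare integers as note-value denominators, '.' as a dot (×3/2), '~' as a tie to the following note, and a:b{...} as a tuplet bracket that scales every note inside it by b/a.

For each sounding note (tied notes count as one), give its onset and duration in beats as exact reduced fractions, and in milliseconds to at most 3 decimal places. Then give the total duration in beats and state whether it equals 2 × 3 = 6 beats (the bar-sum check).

1) 0.0ms=0b +246.575ms=3/5b
2) 246.575ms=3/5b +246.575ms=3/5b
3) 493.151ms=6/5b +246.575ms=3/5b
4) 739.726ms=9/5b +246.575ms=3/5b
5) 986.301ms=12/5b +554.795ms=27/20b
6) 1541.096ms=15/4b +308.219ms=3/4b
7) 1849.315ms=9/2b +616.438ms=3/2b
Σ=6b of 6 (146bpm 3/4) — PASS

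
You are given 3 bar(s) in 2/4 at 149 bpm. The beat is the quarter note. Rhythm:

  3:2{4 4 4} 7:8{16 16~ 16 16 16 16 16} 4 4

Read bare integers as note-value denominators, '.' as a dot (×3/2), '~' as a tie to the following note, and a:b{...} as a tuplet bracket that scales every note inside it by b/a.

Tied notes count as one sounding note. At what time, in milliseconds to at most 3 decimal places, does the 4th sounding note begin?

note 4 onset = 2b = 805.369ms

1. 0.0ms @ 0 + 268.456ms (2/3)
2. 268.456ms @ 2/3 + 268.456ms (2/3)
3. 536.913ms @ 4/3 + 268.456ms (2/3)
4. 805.369ms @ 2 + 115.053ms (2/7)
5. 920.422ms @ 16/7 + 230.105ms (4/7)
6. 1150.527ms @ 20/7 + 115.053ms (2/7)
7. 1265.58ms @ 22/7 + 115.053ms (2/7)
8. 1380.633ms @ 24/7 + 115.053ms (2/7)
9. 1495.686ms @ 26/7 + 115.053ms (2/7)
10. 1610.738ms @ 4 + 402.685ms (1)
11. 2013.423ms @ 5 + 402.685ms (1)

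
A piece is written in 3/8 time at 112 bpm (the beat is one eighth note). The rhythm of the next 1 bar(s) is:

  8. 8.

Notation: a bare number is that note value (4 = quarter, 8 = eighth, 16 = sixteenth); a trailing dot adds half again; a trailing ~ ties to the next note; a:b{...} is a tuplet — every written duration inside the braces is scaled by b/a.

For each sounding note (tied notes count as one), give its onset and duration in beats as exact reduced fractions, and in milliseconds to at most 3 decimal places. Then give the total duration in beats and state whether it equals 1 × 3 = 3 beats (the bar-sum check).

1) 0.0ms=0b +803.571ms=3/2b
2) 803.571ms=3/2b +803.571ms=3/2b
Σ=3b of 3 (112bpm 3/8) — PASS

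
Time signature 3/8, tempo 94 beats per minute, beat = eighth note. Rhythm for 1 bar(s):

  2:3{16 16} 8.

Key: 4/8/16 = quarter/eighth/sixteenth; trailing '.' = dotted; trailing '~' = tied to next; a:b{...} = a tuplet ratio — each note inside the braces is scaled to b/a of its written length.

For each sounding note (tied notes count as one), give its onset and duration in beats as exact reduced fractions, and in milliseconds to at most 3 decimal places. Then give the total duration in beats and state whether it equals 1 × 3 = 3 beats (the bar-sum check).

1) 0.0ms=0b +478.723ms=3/4b
2) 478.723ms=3/4b +478.723ms=3/4b
3) 957.447ms=3/2b +957.447ms=3/2b
Σ=3b of 3 (94bpm 3/8) — PASS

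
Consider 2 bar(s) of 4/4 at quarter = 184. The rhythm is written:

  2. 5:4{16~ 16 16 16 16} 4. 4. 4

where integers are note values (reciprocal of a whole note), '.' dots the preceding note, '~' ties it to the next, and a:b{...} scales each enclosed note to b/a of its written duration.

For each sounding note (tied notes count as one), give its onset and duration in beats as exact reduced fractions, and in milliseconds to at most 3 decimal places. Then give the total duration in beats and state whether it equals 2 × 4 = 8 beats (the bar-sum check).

1) 0.0ms=0b +978.261ms=3b
2) 978.261ms=3b +130.435ms=2/5b
3) 1108.696ms=17/5b +65.217ms=1/5b
4) 1173.913ms=18/5b +65.217ms=1/5b
5) 1239.13ms=19/5b +65.217ms=1/5b
6) 1304.348ms=4b +489.13ms=3/2b
7) 1793.478ms=11/2b +489.13ms=3/2b
8) 2282.609ms=7b +326.087ms=1b
Σ=8b of 8 (184bpm 4/4) — PASS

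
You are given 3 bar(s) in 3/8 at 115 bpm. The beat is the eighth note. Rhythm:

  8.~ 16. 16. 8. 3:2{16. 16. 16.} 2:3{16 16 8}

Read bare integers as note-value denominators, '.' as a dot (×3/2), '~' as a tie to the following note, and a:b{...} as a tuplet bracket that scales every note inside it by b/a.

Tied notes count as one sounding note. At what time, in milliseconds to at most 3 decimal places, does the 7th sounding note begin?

note 7 onset = 6b = 3130.435ms

1. 0.0ms @ 0 + 1173.913ms (9/4)
2. 1173.913ms @ 9/4 + 391.304ms (3/4)
3. 1565.217ms @ 3 + 782.609ms (3/2)
4. 2347.826ms @ 9/2 + 260.87ms (1/2)
5. 2608.696ms @ 5 + 260.87ms (1/2)
6. 2869.565ms @ 11/2 + 260.87ms (1/2)
7. 3130.435ms @ 6 + 391.304ms (3/4)
8. 3521.739ms @ 27/4 + 391.304ms (3/4)
9. 3913.043ms @ 15/2 + 782.609ms (3/2)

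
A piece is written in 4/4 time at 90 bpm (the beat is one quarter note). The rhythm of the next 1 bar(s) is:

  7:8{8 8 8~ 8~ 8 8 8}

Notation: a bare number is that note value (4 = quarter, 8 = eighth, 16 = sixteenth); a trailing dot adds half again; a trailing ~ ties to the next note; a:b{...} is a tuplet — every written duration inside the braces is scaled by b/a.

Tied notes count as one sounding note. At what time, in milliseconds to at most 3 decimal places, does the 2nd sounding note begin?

1. 0.0ms @ 0 + 380.952ms (4/7)
2. 380.952ms @ 4/7 + 380.952ms (4/7)
3. 761.905ms @ 8/7 + 1142.857ms (12/7)
4. 1904.762ms @ 20/7 + 380.952ms (4/7)
5. 2285.714ms @ 24/7 + 380.952ms (4/7)

note 2 onset = 4/7b = 380.952ms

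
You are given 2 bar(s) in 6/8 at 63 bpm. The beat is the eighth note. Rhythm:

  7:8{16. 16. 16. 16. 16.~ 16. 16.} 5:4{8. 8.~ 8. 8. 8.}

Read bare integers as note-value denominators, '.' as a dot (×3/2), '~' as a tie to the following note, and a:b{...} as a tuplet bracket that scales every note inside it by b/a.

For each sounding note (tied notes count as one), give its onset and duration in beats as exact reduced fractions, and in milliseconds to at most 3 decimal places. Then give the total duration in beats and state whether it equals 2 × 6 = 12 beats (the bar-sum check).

1) 0.0ms=0b +816.327ms=6/7b
2) 816.327ms=6/7b +816.327ms=6/7b
3) 1632.653ms=12/7b +816.327ms=6/7b
4) 2448.98ms=18/7b +816.327ms=6/7b
5) 3265.306ms=24/7b +1632.653ms=12/7b
6) 4897.959ms=36/7b +816.327ms=6/7b
7) 5714.286ms=6b +1142.857ms=6/5b
8) 6857.143ms=36/5b +2285.714ms=12/5b
9) 9142.857ms=48/5b +1142.857ms=6/5b
10) 10285.714ms=54/5b +1142.857ms=6/5b
Σ=12b of 12 (63bpm 6/8) — PASS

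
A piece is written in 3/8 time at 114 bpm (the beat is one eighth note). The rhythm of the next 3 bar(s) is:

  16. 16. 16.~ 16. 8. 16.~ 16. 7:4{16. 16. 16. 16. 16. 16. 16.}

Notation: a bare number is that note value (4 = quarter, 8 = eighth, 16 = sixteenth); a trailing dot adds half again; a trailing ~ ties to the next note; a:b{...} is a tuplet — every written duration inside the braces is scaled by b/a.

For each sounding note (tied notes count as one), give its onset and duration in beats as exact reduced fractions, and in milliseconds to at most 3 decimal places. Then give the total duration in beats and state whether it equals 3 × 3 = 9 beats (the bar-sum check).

1) 0.0ms=0b +394.737ms=3/4b
2) 394.737ms=3/4b +394.737ms=3/4b
3) 789.474ms=3/2b +789.474ms=3/2b
4) 1578.947ms=3b +789.474ms=3/2b
5) 2368.421ms=9/2b +789.474ms=3/2b
6) 3157.895ms=6b +225.564ms=3/7b
7) 3383.459ms=45/7b +225.564ms=3/7b
8) 3609.023ms=48/7b +225.564ms=3/7b
9) 3834.586ms=51/7b +225.564ms=3/7b
10) 4060.15ms=54/7b +225.564ms=3/7b
11) 4285.714ms=57/7b +225.564ms=3/7b
12) 4511.278ms=60/7b +225.564ms=3/7b
Σ=9b of 9 (114bpm 3/8) — PASS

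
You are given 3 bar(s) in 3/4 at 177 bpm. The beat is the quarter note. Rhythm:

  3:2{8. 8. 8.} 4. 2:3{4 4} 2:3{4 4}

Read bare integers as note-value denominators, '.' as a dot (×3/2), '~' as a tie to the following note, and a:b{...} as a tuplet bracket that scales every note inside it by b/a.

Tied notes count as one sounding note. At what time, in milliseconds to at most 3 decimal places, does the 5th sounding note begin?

note 5 onset = 3b = 1016.949ms

1. 0.0ms @ 0 + 169.492ms (1/2)
2. 169.492ms @ 1/2 + 169.492ms (1/2)
3. 338.983ms @ 1 + 169.492ms (1/2)
4. 508.475ms @ 3/2 + 508.475ms (3/2)
5. 1016.949ms @ 3 + 508.475ms (3/2)
6. 1525.424ms @ 9/2 + 508.475ms (3/2)
7. 2033.898ms @ 6 + 508.475ms (3/2)
8. 2542.373ms @ 15/2 + 508.475ms (3/2)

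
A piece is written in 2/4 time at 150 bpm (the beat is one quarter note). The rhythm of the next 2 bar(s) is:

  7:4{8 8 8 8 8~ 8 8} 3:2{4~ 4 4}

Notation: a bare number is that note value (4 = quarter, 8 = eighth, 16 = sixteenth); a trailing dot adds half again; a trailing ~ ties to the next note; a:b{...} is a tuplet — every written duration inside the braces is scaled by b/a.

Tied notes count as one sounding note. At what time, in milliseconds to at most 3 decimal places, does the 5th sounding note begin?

note 5 onset = 8/7b = 457.143ms

1. 0.0ms @ 0 + 114.286ms (2/7)
2. 114.286ms @ 2/7 + 114.286ms (2/7)
3. 228.571ms @ 4/7 + 114.286ms (2/7)
4. 342.857ms @ 6/7 + 114.286ms (2/7)
5. 457.143ms @ 8/7 + 228.571ms (4/7)
6. 685.714ms @ 12/7 + 114.286ms (2/7)
7. 800.0ms @ 2 + 533.333ms (4/3)
8. 1333.333ms @ 10/3 + 266.667ms (2/3)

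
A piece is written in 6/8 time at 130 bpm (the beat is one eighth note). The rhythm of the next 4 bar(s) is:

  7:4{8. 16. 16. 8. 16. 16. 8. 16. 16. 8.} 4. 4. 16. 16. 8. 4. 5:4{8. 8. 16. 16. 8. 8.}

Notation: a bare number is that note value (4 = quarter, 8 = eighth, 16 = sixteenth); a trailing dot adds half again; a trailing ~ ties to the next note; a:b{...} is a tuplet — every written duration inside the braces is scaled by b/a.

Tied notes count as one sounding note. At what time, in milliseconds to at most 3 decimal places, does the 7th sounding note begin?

1. 0.0ms @ 0 + 395.604ms (6/7)
2. 395.604ms @ 6/7 + 197.802ms (3/7)
3. 593.407ms @ 9/7 + 197.802ms (3/7)
4. 791.209ms @ 12/7 + 395.604ms (6/7)
5. 1186.813ms @ 18/7 + 197.802ms (3/7)
6. 1384.615ms @ 3 + 197.802ms (3/7)
7. 1582.418ms @ 24/7 + 395.604ms (6/7)
8. 1978.022ms @ 30/7 + 197.802ms (3/7)
9. 2175.824ms @ 33/7 + 197.802ms (3/7)
10. 2373.626ms @ 36/7 + 395.604ms (6/7)
11. 2769.231ms @ 6 + 1384.615ms (3)
12. 4153.846ms @ 9 + 1384.615ms (3)
13. 5538.462ms @ 12 + 346.154ms (3/4)
14. 5884.615ms @ 51/4 + 346.154ms (3/4)
15. 6230.769ms @ 27/2 + 692.308ms (3/2)
16. 6923.077ms @ 15 + 1384.615ms (3)
17. 8307.692ms @ 18 + 553.846ms (6/5)
18. 8861.538ms @ 96/5 + 553.846ms (6/5)
19. 9415.385ms @ 102/5 + 276.923ms (3/5)
20. 9692.308ms @ 21 + 276.923ms (3/5)
21. 9969.231ms @ 108/5 + 553.846ms (6/5)
22. 10523.077ms @ 114/5 + 553.846ms (6/5)

note 7 onset = 24/7b = 1582.418ms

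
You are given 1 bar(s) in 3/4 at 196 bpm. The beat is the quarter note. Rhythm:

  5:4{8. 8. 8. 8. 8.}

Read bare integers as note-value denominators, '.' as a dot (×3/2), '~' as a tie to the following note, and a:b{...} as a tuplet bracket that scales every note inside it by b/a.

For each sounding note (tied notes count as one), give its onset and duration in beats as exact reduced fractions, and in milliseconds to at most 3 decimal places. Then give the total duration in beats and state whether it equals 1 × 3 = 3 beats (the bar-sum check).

1) 0.0ms=0b +183.673ms=3/5b
2) 183.673ms=3/5b +183.673ms=3/5b
3) 367.347ms=6/5b +183.673ms=3/5b
4) 551.02ms=9/5b +183.673ms=3/5b
5) 734.694ms=12/5b +183.673ms=3/5b
Σ=3b of 3 (196bpm 3/4) — PASS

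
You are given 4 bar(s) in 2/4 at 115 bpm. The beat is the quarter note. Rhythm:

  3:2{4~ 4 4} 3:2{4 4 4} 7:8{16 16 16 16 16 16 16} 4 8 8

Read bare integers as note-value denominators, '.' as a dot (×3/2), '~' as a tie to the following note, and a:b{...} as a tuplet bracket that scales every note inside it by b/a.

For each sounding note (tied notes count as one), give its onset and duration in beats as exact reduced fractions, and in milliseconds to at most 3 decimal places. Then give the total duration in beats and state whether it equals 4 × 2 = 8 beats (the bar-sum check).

1) 0.0ms=0b +695.652ms=4/3b
2) 695.652ms=4/3b +347.826ms=2/3b
3) 1043.478ms=2b +347.826ms=2/3b
4) 1391.304ms=8/3b +347.826ms=2/3b
5) 1739.13ms=10/3b +347.826ms=2/3b
6) 2086.957ms=4b +149.068ms=2/7b
7) 2236.025ms=30/7b +149.068ms=2/7b
8) 2385.093ms=32/7b +149.068ms=2/7b
9) 2534.161ms=34/7b +149.068ms=2/7b
10) 2683.23ms=36/7b +149.068ms=2/7b
11) 2832.298ms=38/7b +149.068ms=2/7b
12) 2981.366ms=40/7b +149.068ms=2/7b
13) 3130.435ms=6b +521.739ms=1b
14) 3652.174ms=7b +260.87ms=1/2b
15) 3913.043ms=15/2b +260.87ms=1/2b
Σ=8b of 8 (115bpm 2/4) — PASS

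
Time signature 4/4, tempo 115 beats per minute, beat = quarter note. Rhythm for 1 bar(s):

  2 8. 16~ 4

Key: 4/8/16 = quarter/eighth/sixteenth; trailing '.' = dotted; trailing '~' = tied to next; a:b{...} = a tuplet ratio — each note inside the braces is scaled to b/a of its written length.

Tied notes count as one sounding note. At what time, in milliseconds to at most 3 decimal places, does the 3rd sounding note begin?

note 3 onset = 11/4b = 1434.783ms

1. 0.0ms @ 0 + 1043.478ms (2)
2. 1043.478ms @ 2 + 391.304ms (3/4)
3. 1434.783ms @ 11/4 + 652.174ms (5/4)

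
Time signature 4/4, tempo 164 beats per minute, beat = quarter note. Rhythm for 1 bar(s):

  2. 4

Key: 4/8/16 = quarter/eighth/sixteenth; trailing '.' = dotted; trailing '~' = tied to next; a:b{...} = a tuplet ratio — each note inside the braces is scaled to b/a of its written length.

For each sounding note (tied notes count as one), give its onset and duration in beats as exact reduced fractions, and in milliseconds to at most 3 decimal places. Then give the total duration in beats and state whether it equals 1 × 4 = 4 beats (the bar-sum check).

1) 0.0ms=0b +1097.561ms=3b
2) 1097.561ms=3b +365.854ms=1b
Σ=4b of 4 (164bpm 4/4) — PASS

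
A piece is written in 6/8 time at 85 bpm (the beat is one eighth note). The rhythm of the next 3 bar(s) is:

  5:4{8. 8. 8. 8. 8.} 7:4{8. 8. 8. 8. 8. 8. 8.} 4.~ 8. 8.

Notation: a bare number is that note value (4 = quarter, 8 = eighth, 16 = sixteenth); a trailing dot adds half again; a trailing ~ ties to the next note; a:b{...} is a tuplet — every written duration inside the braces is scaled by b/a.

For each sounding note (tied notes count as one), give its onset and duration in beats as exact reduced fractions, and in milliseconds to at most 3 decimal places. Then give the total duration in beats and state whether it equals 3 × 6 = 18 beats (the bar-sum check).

1) 0.0ms=0b +847.059ms=6/5b
2) 847.059ms=6/5b +847.059ms=6/5b
3) 1694.118ms=12/5b +847.059ms=6/5b
4) 2541.176ms=18/5b +847.059ms=6/5b
5) 3388.235ms=24/5b +847.059ms=6/5b
6) 4235.294ms=6b +605.042ms=6/7b
7) 4840.336ms=48/7b +605.042ms=6/7b
8) 5445.378ms=54/7b +605.042ms=6/7b
9) 6050.42ms=60/7b +605.042ms=6/7b
10) 6655.462ms=66/7b +605.042ms=6/7b
11) 7260.504ms=72/7b +605.042ms=6/7b
12) 7865.546ms=78/7b +605.042ms=6/7b
13) 8470.588ms=12b +3176.471ms=9/2b
14) 11647.059ms=33/2b +1058.824ms=3/2b
Σ=18b of 18 (85bpm 6/8) — PASS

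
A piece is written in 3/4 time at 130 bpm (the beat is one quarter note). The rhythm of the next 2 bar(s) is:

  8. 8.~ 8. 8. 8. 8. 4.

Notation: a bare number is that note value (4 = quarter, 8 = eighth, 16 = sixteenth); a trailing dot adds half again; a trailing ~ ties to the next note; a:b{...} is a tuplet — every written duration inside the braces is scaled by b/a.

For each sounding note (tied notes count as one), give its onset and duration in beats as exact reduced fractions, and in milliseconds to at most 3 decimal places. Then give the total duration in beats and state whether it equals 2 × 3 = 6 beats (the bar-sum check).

1) 0.0ms=0b +346.154ms=3/4b
2) 346.154ms=3/4b +692.308ms=3/2b
3) 1038.462ms=9/4b +346.154ms=3/4b
4) 1384.615ms=3b +346.154ms=3/4b
5) 1730.769ms=15/4b +346.154ms=3/4b
6) 2076.923ms=9/2b +692.308ms=3/2b
Σ=6b of 6 (130bpm 3/4) — PASS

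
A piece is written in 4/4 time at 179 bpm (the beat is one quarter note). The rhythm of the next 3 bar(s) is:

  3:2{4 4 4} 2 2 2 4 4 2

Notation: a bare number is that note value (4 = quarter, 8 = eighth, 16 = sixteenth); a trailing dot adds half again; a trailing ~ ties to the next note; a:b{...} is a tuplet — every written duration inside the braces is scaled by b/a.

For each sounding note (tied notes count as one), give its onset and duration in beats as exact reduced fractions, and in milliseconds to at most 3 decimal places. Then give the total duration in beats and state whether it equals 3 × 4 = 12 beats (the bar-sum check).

1) 0.0ms=0b +223.464ms=2/3b
2) 223.464ms=2/3b +223.464ms=2/3b
3) 446.927ms=4/3b +223.464ms=2/3b
4) 670.391ms=2b +670.391ms=2b
5) 1340.782ms=4b +670.391ms=2b
6) 2011.173ms=6b +670.391ms=2b
7) 2681.564ms=8b +335.196ms=1b
8) 3016.76ms=9b +335.196ms=1b
9) 3351.955ms=10b +670.391ms=2b
Σ=12b of 12 (179bpm 4/4) — PASS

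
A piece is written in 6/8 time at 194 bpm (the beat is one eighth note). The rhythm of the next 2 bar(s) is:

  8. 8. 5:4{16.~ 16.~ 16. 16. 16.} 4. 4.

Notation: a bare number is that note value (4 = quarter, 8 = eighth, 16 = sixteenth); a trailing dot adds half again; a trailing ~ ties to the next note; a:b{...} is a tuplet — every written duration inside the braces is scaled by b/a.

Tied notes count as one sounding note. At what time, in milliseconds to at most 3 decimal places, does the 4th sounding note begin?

1. 0.0ms @ 0 + 463.918ms (3/2)
2. 463.918ms @ 3/2 + 463.918ms (3/2)
3. 927.835ms @ 3 + 556.701ms (9/5)
4. 1484.536ms @ 24/5 + 185.567ms (3/5)
5. 1670.103ms @ 27/5 + 185.567ms (3/5)
6. 1855.67ms @ 6 + 927.835ms (3)
7. 2783.505ms @ 9 + 927.835ms (3)

note 4 onset = 24/5b = 1484.536ms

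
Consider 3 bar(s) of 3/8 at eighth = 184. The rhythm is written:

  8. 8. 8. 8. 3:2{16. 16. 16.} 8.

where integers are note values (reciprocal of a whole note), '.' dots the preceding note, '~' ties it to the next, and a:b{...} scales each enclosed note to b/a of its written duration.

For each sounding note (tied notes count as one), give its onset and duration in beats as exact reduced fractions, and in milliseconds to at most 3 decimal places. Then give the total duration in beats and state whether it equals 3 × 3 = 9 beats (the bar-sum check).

1) 0.0ms=0b +489.13ms=3/2b
2) 489.13ms=3/2b +489.13ms=3/2b
3) 978.261ms=3b +489.13ms=3/2b
4) 1467.391ms=9/2b +489.13ms=3/2b
5) 1956.522ms=6b +163.043ms=1/2b
6) 2119.565ms=13/2b +163.043ms=1/2b
7) 2282.609ms=7b +163.043ms=1/2b
8) 2445.652ms=15/2b +489.13ms=3/2b
Σ=9b of 9 (184bpm 3/8) — PASS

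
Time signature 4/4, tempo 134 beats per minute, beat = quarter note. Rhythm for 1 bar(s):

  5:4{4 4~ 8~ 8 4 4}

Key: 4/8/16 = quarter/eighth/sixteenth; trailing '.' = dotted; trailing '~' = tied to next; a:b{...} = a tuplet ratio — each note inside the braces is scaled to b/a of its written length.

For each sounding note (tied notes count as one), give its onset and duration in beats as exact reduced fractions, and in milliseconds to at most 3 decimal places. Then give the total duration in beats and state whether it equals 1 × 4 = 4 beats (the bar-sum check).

1) 0.0ms=0b +358.209ms=4/5b
2) 358.209ms=4/5b +716.418ms=8/5b
3) 1074.627ms=12/5b +358.209ms=4/5b
4) 1432.836ms=16/5b +358.209ms=4/5b
Σ=4b of 4 (134bpm 4/4) — PASS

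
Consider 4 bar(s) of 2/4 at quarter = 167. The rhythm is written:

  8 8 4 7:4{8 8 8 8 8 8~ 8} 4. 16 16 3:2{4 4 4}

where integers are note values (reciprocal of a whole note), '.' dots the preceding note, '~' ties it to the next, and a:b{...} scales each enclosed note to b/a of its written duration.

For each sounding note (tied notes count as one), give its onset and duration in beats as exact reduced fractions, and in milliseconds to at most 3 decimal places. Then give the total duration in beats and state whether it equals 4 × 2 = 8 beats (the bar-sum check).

1) 0.0ms=0b +179.641ms=1/2b
2) 179.641ms=1/2b +179.641ms=1/2b
3) 359.281ms=1b +359.281ms=1b
4) 718.563ms=2b +102.652ms=2/7b
5) 821.215ms=16/7b +102.652ms=2/7b
6) 923.867ms=18/7b +102.652ms=2/7b
7) 1026.518ms=20/7b +102.652ms=2/7b
8) 1129.17ms=22/7b +102.652ms=2/7b
9) 1231.822ms=24/7b +205.304ms=4/7b
10) 1437.126ms=4b +538.922ms=3/2b
11) 1976.048ms=11/2b +89.82ms=1/4b
12) 2065.868ms=23/4b +89.82ms=1/4b
13) 2155.689ms=6b +239.521ms=2/3b
14) 2395.21ms=20/3b +239.521ms=2/3b
15) 2634.731ms=22/3b +239.521ms=2/3b
Σ=8b of 8 (167bpm 2/4) — PASS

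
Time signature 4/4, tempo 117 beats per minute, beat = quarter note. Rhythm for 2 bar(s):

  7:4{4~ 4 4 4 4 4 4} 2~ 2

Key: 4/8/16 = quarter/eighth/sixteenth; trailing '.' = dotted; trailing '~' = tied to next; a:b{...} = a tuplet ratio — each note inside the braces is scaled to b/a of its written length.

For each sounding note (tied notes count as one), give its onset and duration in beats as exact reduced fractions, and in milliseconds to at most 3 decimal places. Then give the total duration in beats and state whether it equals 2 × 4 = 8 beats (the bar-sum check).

1) 0.0ms=0b +586.081ms=8/7b
2) 586.081ms=8/7b +293.04ms=4/7b
3) 879.121ms=12/7b +293.04ms=4/7b
4) 1172.161ms=16/7b +293.04ms=4/7b
5) 1465.201ms=20/7b +293.04ms=4/7b
6) 1758.242ms=24/7b +293.04ms=4/7b
7) 2051.282ms=4b +2051.282ms=4b
Σ=8b of 8 (117bpm 4/4) — PASS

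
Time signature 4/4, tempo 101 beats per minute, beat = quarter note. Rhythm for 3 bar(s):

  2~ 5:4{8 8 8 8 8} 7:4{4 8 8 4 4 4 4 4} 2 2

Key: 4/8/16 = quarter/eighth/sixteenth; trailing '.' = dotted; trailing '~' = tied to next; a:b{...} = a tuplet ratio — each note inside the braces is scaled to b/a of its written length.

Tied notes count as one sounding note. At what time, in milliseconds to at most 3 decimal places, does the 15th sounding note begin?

1. 0.0ms @ 0 + 1425.743ms (12/5)
2. 1425.743ms @ 12/5 + 237.624ms (2/5)
3. 1663.366ms @ 14/5 + 237.624ms (2/5)
4. 1900.99ms @ 16/5 + 237.624ms (2/5)
5. 2138.614ms @ 18/5 + 237.624ms (2/5)
6. 2376.238ms @ 4 + 339.463ms (4/7)
7. 2715.7ms @ 32/7 + 169.731ms (2/7)
8. 2885.431ms @ 34/7 + 169.731ms (2/7)
9. 3055.163ms @ 36/7 + 339.463ms (4/7)
10. 3394.625ms @ 40/7 + 339.463ms (4/7)
11. 3734.088ms @ 44/7 + 339.463ms (4/7)
12. 4073.55ms @ 48/7 + 339.463ms (4/7)
13. 4413.013ms @ 52/7 + 339.463ms (4/7)
14. 4752.475ms @ 8 + 1188.119ms (2)
15. 5940.594ms @ 10 + 1188.119ms (2)

note 15 onset = 10b = 5940.594ms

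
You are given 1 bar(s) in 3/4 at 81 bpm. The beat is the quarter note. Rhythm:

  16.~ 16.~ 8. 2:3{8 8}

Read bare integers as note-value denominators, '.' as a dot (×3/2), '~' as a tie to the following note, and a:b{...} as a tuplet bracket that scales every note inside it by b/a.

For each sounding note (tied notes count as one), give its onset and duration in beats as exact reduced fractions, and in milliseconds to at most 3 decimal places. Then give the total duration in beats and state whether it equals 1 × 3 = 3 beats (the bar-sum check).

1) 0.0ms=0b +1111.111ms=3/2b
2) 1111.111ms=3/2b +555.556ms=3/4b
3) 1666.667ms=9/4b +555.556ms=3/4b
Σ=3b of 3 (81bpm 3/4) — PASS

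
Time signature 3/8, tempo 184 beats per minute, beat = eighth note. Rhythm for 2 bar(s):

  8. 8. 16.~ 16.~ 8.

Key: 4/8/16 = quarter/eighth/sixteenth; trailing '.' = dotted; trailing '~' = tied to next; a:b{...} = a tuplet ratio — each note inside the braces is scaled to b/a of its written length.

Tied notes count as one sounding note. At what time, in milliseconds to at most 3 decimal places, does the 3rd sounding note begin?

1. 0.0ms @ 0 + 489.13ms (3/2)
2. 489.13ms @ 3/2 + 489.13ms (3/2)
3. 978.261ms @ 3 + 978.261ms (3)

note 3 onset = 3b = 978.261ms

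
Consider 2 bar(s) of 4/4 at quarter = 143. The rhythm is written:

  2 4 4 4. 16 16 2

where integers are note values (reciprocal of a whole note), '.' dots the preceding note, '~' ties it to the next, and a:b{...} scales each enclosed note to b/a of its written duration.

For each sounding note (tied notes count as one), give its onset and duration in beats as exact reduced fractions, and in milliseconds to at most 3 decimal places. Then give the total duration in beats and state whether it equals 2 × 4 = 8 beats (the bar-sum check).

1) 0.0ms=0b +839.161ms=2b
2) 839.161ms=2b +419.58ms=1b
3) 1258.741ms=3b +419.58ms=1b
4) 1678.322ms=4b +629.371ms=3/2b
5) 2307.692ms=11/2b +104.895ms=1/4b
6) 2412.587ms=23/4b +104.895ms=1/4b
7) 2517.483ms=6b +839.161ms=2b
Σ=8b of 8 (143bpm 4/4) — PASS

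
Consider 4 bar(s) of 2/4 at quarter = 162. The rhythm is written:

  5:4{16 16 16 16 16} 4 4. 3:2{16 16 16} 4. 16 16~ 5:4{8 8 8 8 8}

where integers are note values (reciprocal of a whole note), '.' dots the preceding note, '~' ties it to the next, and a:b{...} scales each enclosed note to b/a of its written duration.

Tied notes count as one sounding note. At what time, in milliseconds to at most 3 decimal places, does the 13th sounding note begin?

note 13 onset = 23/4b = 2129.63ms

1. 0.0ms @ 0 + 74.074ms (1/5)
2. 74.074ms @ 1/5 + 74.074ms (1/5)
3. 148.148ms @ 2/5 + 74.074ms (1/5)
4. 222.222ms @ 3/5 + 74.074ms (1/5)
5. 296.296ms @ 4/5 + 74.074ms (1/5)
6. 370.37ms @ 1 + 370.37ms (1)
7. 740.741ms @ 2 + 555.556ms (3/2)
8. 1296.296ms @ 7/2 + 61.728ms (1/6)
9. 1358.025ms @ 11/3 + 61.728ms (1/6)
10. 1419.753ms @ 23/6 + 61.728ms (1/6)
11. 1481.481ms @ 4 + 555.556ms (3/2)
12. 2037.037ms @ 11/2 + 92.593ms (1/4)
13. 2129.63ms @ 23/4 + 240.741ms (13/20)
14. 2370.37ms @ 32/5 + 148.148ms (2/5)
15. 2518.519ms @ 34/5 + 148.148ms (2/5)
16. 2666.667ms @ 36/5 + 148.148ms (2/5)
17. 2814.815ms @ 38/5 + 148.148ms (2/5)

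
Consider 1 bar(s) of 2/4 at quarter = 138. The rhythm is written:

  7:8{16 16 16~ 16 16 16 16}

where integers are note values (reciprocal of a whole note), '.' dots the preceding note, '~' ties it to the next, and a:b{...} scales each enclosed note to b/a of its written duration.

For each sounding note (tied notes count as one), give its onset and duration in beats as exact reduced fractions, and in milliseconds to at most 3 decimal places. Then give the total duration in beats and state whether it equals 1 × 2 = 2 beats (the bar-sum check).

1) 0.0ms=0b +124.224ms=2/7b
2) 124.224ms=2/7b +124.224ms=2/7b
3) 248.447ms=4/7b +248.447ms=4/7b
4) 496.894ms=8/7b +124.224ms=2/7b
5) 621.118ms=10/7b +124.224ms=2/7b
6) 745.342ms=12/7b +124.224ms=2/7b
Σ=2b of 2 (138bpm 2/4) — PASS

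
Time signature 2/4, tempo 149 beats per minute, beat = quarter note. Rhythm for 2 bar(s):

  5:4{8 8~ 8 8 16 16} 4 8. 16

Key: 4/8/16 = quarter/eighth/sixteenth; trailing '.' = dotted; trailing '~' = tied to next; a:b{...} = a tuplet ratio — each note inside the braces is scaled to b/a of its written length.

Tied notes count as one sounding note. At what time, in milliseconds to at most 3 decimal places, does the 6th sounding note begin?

note 6 onset = 2b = 805.369ms

1. 0.0ms @ 0 + 161.074ms (2/5)
2. 161.074ms @ 2/5 + 322.148ms (4/5)
3. 483.221ms @ 6/5 + 161.074ms (2/5)
4. 644.295ms @ 8/5 + 80.537ms (1/5)
5. 724.832ms @ 9/5 + 80.537ms (1/5)
6. 805.369ms @ 2 + 402.685ms (1)
7. 1208.054ms @ 3 + 302.013ms (3/4)
8. 1510.067ms @ 15/4 + 100.671ms (1/4)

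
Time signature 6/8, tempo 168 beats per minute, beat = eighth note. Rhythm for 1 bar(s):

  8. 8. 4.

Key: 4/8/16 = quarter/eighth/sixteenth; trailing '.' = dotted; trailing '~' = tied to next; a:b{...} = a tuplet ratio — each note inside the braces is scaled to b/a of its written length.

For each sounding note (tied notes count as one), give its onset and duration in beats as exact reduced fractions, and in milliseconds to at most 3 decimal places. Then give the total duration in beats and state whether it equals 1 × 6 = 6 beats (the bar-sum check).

1) 0.0ms=0b +535.714ms=3/2b
2) 535.714ms=3/2b +535.714ms=3/2b
3) 1071.429ms=3b +1071.429ms=3b
Σ=6b of 6 (168bpm 6/8) — PASS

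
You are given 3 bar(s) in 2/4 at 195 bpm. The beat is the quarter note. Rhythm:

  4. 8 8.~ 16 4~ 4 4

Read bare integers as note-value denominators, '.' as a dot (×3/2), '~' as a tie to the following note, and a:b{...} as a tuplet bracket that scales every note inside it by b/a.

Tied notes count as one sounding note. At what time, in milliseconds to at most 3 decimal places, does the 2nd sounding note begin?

1. 0.0ms @ 0 + 461.538ms (3/2)
2. 461.538ms @ 3/2 + 153.846ms (1/2)
3. 615.385ms @ 2 + 307.692ms (1)
4. 923.077ms @ 3 + 615.385ms (2)
5. 1538.462ms @ 5 + 307.692ms (1)

note 2 onset = 3/2b = 461.538ms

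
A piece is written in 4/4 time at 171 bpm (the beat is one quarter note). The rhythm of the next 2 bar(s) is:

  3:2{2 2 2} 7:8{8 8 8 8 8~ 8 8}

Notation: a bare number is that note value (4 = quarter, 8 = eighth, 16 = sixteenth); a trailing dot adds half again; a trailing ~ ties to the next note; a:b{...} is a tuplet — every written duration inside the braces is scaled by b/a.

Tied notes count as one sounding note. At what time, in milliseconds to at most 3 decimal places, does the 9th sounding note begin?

1. 0.0ms @ 0 + 467.836ms (4/3)
2. 467.836ms @ 4/3 + 467.836ms (4/3)
3. 935.673ms @ 8/3 + 467.836ms (4/3)
4. 1403.509ms @ 4 + 200.501ms (4/7)
5. 1604.01ms @ 32/7 + 200.501ms (4/7)
6. 1804.511ms @ 36/7 + 200.501ms (4/7)
7. 2005.013ms @ 40/7 + 200.501ms (4/7)
8. 2205.514ms @ 44/7 + 401.003ms (8/7)
9. 2606.516ms @ 52/7 + 200.501ms (4/7)

note 9 onset = 52/7b = 2606.516ms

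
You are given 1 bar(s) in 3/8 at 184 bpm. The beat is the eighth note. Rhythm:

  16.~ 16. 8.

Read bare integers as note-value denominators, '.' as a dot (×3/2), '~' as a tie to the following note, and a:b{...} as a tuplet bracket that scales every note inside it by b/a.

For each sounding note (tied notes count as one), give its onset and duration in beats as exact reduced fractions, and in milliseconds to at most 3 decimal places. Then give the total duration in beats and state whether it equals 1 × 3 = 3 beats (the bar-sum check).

1) 0.0ms=0b +489.13ms=3/2b
2) 489.13ms=3/2b +489.13ms=3/2b
Σ=3b of 3 (184bpm 3/8) — PASS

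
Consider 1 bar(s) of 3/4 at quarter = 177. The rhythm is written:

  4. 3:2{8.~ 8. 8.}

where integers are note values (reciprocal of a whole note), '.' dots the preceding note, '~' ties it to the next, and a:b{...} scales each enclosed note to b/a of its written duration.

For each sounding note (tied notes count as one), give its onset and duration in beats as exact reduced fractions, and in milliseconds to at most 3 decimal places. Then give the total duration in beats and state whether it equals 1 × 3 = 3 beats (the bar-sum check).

1) 0.0ms=0b +508.475ms=3/2b
2) 508.475ms=3/2b +338.983ms=1b
3) 847.458ms=5/2b +169.492ms=1/2b
Σ=3b of 3 (177bpm 3/4) — PASS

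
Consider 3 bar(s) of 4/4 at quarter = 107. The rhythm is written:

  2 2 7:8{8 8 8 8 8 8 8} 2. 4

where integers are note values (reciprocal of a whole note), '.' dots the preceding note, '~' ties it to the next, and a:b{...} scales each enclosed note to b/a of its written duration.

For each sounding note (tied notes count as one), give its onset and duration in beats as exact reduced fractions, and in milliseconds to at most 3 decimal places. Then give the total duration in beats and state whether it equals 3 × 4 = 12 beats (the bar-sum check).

1) 0.0ms=0b +1121.495ms=2b
2) 1121.495ms=2b +1121.495ms=2b
3) 2242.991ms=4b +320.427ms=4/7b
4) 2563.418ms=32/7b +320.427ms=4/7b
5) 2883.845ms=36/7b +320.427ms=4/7b
6) 3204.272ms=40/7b +320.427ms=4/7b
7) 3524.7ms=44/7b +320.427ms=4/7b
8) 3845.127ms=48/7b +320.427ms=4/7b
9) 4165.554ms=52/7b +320.427ms=4/7b
10) 4485.981ms=8b +1682.243ms=3b
11) 6168.224ms=11b +560.748ms=1b
Σ=12b of 12 (107bpm 4/4) — PASS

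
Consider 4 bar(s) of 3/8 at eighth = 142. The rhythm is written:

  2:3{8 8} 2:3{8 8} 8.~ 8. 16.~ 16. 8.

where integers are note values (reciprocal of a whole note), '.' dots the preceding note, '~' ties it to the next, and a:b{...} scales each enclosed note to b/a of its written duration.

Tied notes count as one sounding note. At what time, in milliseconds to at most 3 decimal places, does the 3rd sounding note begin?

note 3 onset = 3b = 1267.606ms

1. 0.0ms @ 0 + 633.803ms (3/2)
2. 633.803ms @ 3/2 + 633.803ms (3/2)
3. 1267.606ms @ 3 + 633.803ms (3/2)
4. 1901.408ms @ 9/2 + 633.803ms (3/2)
5. 2535.211ms @ 6 + 1267.606ms (3)
6. 3802.817ms @ 9 + 633.803ms (3/2)
7. 4436.62ms @ 21/2 + 633.803ms (3/2)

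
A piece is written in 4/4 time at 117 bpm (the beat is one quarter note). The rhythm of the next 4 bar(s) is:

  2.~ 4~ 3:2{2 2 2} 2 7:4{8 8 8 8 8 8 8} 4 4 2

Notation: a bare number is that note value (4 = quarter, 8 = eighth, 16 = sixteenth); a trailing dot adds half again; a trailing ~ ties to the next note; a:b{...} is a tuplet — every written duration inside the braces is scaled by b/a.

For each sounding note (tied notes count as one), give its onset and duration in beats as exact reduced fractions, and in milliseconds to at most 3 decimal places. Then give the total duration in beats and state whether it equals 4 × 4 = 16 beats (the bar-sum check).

1) 0.0ms=0b +2735.043ms=16/3b
2) 2735.043ms=16/3b +683.761ms=4/3b
3) 3418.803ms=20/3b +683.761ms=4/3b
4) 4102.564ms=8b +1025.641ms=2b
5) 5128.205ms=10b +146.52ms=2/7b
6) 5274.725ms=72/7b +146.52ms=2/7b
7) 5421.245ms=74/7b +146.52ms=2/7b
8) 5567.766ms=76/7b +146.52ms=2/7b
9) 5714.286ms=78/7b +146.52ms=2/7b
10) 5860.806ms=80/7b +146.52ms=2/7b
11) 6007.326ms=82/7b +146.52ms=2/7b
12) 6153.846ms=12b +512.821ms=1b
13) 6666.667ms=13b +512.821ms=1b
14) 7179.487ms=14b +1025.641ms=2b
Σ=16b of 16 (117bpm 4/4) — PASS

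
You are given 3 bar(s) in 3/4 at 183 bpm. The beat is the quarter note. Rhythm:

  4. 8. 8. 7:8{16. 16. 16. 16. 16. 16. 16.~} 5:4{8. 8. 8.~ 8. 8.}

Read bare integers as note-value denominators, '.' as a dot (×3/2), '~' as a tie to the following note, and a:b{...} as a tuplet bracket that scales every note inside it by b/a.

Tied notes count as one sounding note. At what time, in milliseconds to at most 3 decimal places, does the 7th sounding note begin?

note 7 onset = 30/7b = 1405.152ms

1. 0.0ms @ 0 + 491.803ms (3/2)
2. 491.803ms @ 3/2 + 245.902ms (3/4)
3. 737.705ms @ 9/4 + 245.902ms (3/4)
4. 983.607ms @ 3 + 140.515ms (3/7)
5. 1124.122ms @ 24/7 + 140.515ms (3/7)
6. 1264.637ms @ 27/7 + 140.515ms (3/7)
7. 1405.152ms @ 30/7 + 140.515ms (3/7)
8. 1545.667ms @ 33/7 + 140.515ms (3/7)
9. 1686.183ms @ 36/7 + 140.515ms (3/7)
10. 1826.698ms @ 39/7 + 337.237ms (36/35)
11. 2163.934ms @ 33/5 + 196.721ms (3/5)
12. 2360.656ms @ 36/5 + 393.443ms (6/5)
13. 2754.098ms @ 42/5 + 196.721ms (3/5)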